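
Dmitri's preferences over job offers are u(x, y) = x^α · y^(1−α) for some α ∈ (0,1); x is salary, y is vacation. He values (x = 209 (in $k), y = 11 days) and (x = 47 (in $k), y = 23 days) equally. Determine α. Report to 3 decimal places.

α ≈ 0.331

Indifference: 209^α · 11^(1−α) = 47^α · 23^(1−α).
Taking logs: α·ln 209 + (1−α)·ln 11 = α·ln 47 + (1−α)·ln 23, i.e. α·1.492187 = (1−α)·0.737599.
With A = 1.492187 and B = 0.737599: α·A = (1−α)·B, so α = B/(A+B) = 0.737599/2.229786 ≈ 0.331.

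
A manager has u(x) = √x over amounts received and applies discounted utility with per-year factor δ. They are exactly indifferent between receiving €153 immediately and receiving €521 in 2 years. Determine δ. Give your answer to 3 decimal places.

δ ≈ 0.736

The payoff in 2 years is discounted by δ^2, so u(153) = δ^2·u(521) and δ^2 = u(153)/u(521).
With u(x) = √x: δ^2 = √153/√521 = √(153/521) = 0.54191.
So δ = 0.54191^(1/2) ≈ 0.736.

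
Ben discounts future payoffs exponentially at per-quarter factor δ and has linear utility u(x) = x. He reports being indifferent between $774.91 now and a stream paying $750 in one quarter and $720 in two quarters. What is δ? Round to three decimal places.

δ ≈ 0.640

The stream is worth 750δ + 720δ² today, so 750δ + 720δ² = 774.91.
So 720δ² + 750δ − 774.91 = 0.
The positive root is δ = [−750 + √(750² + 4·720·774.91)] / (2·720) = (−750 + 1671.598)/1440 ≈ 0.640.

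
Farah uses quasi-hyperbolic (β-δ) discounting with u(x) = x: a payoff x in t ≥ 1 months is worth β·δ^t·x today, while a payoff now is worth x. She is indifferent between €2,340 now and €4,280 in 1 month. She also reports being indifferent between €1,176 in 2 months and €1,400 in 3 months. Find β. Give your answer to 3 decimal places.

β ≈ 0.651

From the later pair, β·δ^2·1176 = β·δ^3·1400; dividing through, δ = 1176/1400 = 0.84000.
Substituting δ into 2340 = β·δ·4280: β = 2340/(3595.200) ≈ 0.651.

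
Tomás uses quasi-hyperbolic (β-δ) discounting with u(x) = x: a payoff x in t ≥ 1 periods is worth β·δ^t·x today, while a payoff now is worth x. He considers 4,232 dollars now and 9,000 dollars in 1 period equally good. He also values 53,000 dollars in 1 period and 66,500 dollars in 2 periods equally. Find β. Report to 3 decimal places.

β ≈ 0.590

Both payoffs in the second observation are in the future, so β drops out: δ^1·53000 = δ^2·66500 ⇒ δ = 53000/66500 = 0.79699.
The first indifference: 4232 = β·δ·9000, so β = 4232/(δ·9000) = 4232/(0.79699·9000) ≈ 0.590.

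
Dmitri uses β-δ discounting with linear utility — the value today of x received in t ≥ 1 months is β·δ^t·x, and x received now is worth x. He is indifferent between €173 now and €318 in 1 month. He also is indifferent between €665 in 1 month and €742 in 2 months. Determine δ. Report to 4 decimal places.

δ ≈ 0.8962

Both payoffs in the second observation are in the future, so β drops out: δ^1·665 = δ^2·742 ⇒ δ = 665/742 = 0.89623.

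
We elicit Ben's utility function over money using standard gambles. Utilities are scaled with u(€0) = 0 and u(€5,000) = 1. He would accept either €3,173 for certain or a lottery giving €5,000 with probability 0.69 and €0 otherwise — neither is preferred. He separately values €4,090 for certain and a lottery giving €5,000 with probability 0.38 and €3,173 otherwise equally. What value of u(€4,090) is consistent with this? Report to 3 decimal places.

First, u(€3,173) = 0.69·u(€5,000) + 0.31·u(€0) = 0.69.
The second indifference gives u(€4,090) = 0.38·u(€5,000) + 0.62·u(€3,173) = 0.38·1.00 + 0.62·0.69 = 0.8078.

0.808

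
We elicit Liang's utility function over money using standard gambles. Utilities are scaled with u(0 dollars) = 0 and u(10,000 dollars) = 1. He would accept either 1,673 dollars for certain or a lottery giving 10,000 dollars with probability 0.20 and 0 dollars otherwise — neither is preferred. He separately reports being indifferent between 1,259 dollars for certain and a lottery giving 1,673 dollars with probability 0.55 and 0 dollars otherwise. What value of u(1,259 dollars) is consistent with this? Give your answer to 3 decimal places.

0.110

From the first indifference, u(1,673 dollars) = 0.20·u(10,000 dollars) + 0.80·u(0 dollars) = 0.20·1 + 0.80·0 = 0.20.
The second indifference gives u(1,259 dollars) = 0.55·u(1,673 dollars) + 0.45·u(0 dollars) = 0.55·0.20 + 0.45·0.00 = 0.1100.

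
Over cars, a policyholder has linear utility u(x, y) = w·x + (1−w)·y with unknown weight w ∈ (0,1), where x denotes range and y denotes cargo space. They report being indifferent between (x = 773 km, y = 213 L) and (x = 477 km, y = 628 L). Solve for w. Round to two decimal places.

w = 0.58

u(773,213) = u(477,628) means w·773 + (1−w)·213 = w·477 + (1−w)·628.
Collecting terms: w·296 = (1−w)·415.
The marginal rate of substitution is 415/296, so w = 415/(296+415) = 0.58.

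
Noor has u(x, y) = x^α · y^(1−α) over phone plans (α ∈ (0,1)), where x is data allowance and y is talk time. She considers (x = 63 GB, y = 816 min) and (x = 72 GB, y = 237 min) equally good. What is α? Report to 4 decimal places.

Set the two utilities equal: 63^α·816^(1−α) = 72^α·237^(1−α).
Rearrange to (63/72)^α = (237/816)^(1−α) and take logs: α·-0.1335314 = (1−α)·-1.2363542.
Thus α·(-1.3698856) = -1.2363542, so α = -1.2363542/-1.3698856 ≈ 0.9025.

α ≈ 0.9025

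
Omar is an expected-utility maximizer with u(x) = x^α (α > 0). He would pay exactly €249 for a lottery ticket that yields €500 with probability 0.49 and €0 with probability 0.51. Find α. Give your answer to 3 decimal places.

Since u(0) = 0, the lottery's EU is 0.49·500^α.
Indifference: 249^α = 0.49·500^α, so (249/500)^α = 0.49.
α = ln(0.49) / ln(249/500) = -0.713350/-0.697155 ≈ 1.023.

α ≈ 1.023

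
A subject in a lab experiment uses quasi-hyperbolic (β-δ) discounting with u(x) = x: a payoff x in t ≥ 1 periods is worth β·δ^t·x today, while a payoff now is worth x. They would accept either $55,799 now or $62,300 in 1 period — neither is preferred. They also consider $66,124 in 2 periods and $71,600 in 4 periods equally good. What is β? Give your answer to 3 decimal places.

β ≈ 0.932

Both payoffs in the second observation are in the future, so β drops out: δ^2·66124 = δ^4·71600 ⇒ δ^2 = 66124/71600 = 0.92352, so δ = 0.96100.
The first indifference: 55799 = β·δ·62300, so β = 55799/(δ·62300) = 55799/(0.96100·62300) ≈ 0.932.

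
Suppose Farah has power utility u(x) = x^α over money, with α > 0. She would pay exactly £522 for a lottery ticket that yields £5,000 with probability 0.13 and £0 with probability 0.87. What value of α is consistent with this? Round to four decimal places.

Since u(0) = 0, the lottery's EU is 0.13·5000^α.
Setting u(522) equal to that: 522^α = 0.13·5000^α ⇒ (522/5000)^α = 0.13.
Take logs: α = ln 0.13 / ln(522/5000) ≈ 0.902942.

α ≈ 0.9029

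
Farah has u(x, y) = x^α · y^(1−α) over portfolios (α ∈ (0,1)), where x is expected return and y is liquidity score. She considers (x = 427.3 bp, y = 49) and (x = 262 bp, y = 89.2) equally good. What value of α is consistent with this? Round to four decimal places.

Set the two utilities equal: 427.3^α·49^(1−α) = 262^α·89.2^(1−α).
Taking logs: α·ln 427.3 + (1−α)·ln 49 = α·ln 262 + (1−α)·ln 89.2, i.e. α·0.4891418 = (1−α)·0.5990607.
With A = 0.4891418 and B = 0.5990607: α·A = (1−α)·B, so α = B/(A+B) = 0.5990607/1.0882025 ≈ 0.5505.

α ≈ 0.5505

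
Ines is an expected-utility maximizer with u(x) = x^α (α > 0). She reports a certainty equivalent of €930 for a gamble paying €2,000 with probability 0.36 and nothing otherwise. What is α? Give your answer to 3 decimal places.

α ≈ 1.334

The lottery's expected utility is 0.36·u(2000) + 0.64·u(0) = 0.36·2000^α (since u(0) = 0 for α > 0).
Indifference: 930^α = 0.36·2000^α, so (930/2000)^α = 0.36.
α = ln(0.36) / ln(930/2000) = -1.021651/-0.765718 ≈ 1.334.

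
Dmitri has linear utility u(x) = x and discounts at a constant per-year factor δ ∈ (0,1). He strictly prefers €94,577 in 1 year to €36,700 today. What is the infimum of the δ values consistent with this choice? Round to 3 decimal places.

Under u(x) = x this choice says 36700 < δ·94577.
Dividing through by 94577 gives δ > 0.38804.

δ > 0.388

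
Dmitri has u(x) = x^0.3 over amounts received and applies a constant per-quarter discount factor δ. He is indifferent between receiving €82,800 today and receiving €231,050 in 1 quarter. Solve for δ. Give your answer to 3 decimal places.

δ ≈ 0.735

The payoff in 1 quarter is discounted by δ, so u(82800) = δ·u(231050) and δ = u(82800)/u(231050).
With u(x) = x^0.3: δ = 82800^0.3/231050^0.3 = (82800/231050)^0.3 = 0.73502.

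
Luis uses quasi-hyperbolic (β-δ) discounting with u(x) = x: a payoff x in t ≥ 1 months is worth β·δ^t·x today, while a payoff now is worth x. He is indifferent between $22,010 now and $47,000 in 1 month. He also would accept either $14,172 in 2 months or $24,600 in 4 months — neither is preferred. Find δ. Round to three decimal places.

δ ≈ 0.759

From the later pair, β·δ^2·14172 = β·δ^4·24600; dividing through, δ^2 = 14172/24600 = 0.57610, so δ = 0.75901.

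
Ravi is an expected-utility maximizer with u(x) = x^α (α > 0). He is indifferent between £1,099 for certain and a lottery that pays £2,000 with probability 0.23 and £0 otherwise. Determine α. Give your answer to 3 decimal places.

Since u(0) = 0, the lottery's EU is 0.23·2000^α.
Equating: 1099^α = 0.23·2000^α, i.e. 0.5495^α = 0.23.
Taking logs: α·ln(1099/2000) = ln(0.23), so α = -1.469676 / -0.598747 ≈ 2.455.

α ≈ 2.455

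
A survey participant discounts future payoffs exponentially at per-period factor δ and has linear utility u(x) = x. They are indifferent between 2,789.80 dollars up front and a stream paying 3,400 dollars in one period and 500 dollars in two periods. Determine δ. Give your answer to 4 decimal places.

δ ≈ 0.7400

The stream is worth 3400δ + 500δ² today, so 3400δ + 500δ² = 2789.80.
So 500δ² + 3400δ − 2789.80 = 0.
δ = (−3400 + √(3400² + 4·500·2789.80)) / (2·500) = (−3400 + √17139600.00) / 1000 ≈ 0.7400.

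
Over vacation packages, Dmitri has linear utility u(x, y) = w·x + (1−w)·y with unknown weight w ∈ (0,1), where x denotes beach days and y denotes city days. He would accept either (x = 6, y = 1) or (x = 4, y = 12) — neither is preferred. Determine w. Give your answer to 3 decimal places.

w = 0.846

Equating utilities: w·6 + (1−w)·1 = w·4 + (1−w)·12.
w·(6−4) = (1−w)·(12−1), i.e. w·2 = (1−w)·11.
The marginal rate of substitution is 11/2, so w = 11/(2+11) = 0.846.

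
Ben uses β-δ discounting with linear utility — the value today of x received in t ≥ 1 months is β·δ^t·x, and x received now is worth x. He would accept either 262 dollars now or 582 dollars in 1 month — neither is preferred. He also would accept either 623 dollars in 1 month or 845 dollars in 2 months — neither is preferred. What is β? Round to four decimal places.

Both payoffs in the second observation are in the future, so β drops out: δ^1·623 = δ^2·845 ⇒ δ = 623/845 = 0.73728.
Substituting δ into 262 = β·δ·582: β = 262/(429.096) ≈ 0.6106.

β ≈ 0.6106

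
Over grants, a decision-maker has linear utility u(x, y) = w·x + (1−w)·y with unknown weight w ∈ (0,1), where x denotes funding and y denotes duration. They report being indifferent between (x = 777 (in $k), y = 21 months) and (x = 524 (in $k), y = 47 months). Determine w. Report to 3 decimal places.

w = 0.093

Indifference: w·777 + (1−w)·21 = w·524 + (1−w)·47.
Rearranging, 253·w − 26·(1−w) = 0.
Hence w = 26/(253+26) = 26/279 = 0.093.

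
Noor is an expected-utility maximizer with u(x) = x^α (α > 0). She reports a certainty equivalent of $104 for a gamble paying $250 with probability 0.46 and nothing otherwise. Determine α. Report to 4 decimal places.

The lottery's expected utility is 0.46·u(250) + 0.54·u(0) = 0.46·250^α (since u(0) = 0 for α > 0).
Indifference: 104^α = 0.46·250^α, so (104/250)^α = 0.46.
Take logs: α = ln 0.46 / ln(104/250) ≈ 0.885367.

α ≈ 0.8854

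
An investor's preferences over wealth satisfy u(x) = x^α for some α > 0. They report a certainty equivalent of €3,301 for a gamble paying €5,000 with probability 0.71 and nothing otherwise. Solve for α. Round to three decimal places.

EU(lottery) = 0.71·5000^α + 0.29·0 = 0.71·5000^α.
Setting u(3301) equal to that: 3301^α = 0.71·5000^α ⇒ (3301/5000)^α = 0.71.
Take logs: α = ln 0.71 / ln(3301/5000) ≈ 0.82486.

α ≈ 0.825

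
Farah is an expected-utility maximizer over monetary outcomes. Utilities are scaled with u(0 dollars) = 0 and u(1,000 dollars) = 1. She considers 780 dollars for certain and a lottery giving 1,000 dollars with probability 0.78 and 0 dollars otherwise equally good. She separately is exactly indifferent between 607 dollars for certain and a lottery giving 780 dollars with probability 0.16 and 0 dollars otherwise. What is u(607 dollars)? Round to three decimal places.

From the first indifference, u(780 dollars) = 0.78·u(1,000 dollars) + 0.22·u(0 dollars) = 0.78·1 + 0.22·0 = 0.78.
Then u(607 dollars) = 0.16·u(780 dollars) + 0.84·u(0 dollars) = 0.16·0.78 + 0.84·0.00 = 0.1248.

0.125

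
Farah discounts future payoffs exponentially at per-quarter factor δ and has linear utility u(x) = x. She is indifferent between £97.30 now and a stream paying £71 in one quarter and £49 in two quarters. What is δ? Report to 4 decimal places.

Present value of the stream is 71·δ + 49·δ². Indifference gives 71δ + 49δ² = 97.30.
So 49δ² + 71δ − 97.30 = 0.
The positive root is δ = [−71 + √(71² + 4·49·97.30)] / (2·49) = (−71 + 155.280)/98 ≈ 0.8600.

δ ≈ 0.8600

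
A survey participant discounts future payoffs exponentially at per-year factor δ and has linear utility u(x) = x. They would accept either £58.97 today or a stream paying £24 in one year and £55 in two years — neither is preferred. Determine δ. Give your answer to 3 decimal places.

δ ≈ 0.840

The stream is worth 24δ + 55δ² today, so 24δ + 55δ² = 58.97.
Rearranged: 55δ² + 24δ − 58.97 = 0.
By the quadratic formula (taking the positive root), δ = (−24 + √13549.40) / 110 ≈ 0.840.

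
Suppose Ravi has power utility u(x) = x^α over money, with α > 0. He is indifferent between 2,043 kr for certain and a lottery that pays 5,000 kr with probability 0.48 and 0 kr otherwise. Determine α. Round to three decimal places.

The lottery's expected utility is 0.48·u(5000) + 0.52·u(0) = 0.48·5000^α (since u(0) = 0 for α > 0).
Setting u(2043) equal to that: 2043^α = 0.48·5000^α ⇒ (2043/5000)^α = 0.48.
α = ln(0.48) / ln(2043/5000) = -0.733969/-0.895019 ≈ 0.820.

α ≈ 0.820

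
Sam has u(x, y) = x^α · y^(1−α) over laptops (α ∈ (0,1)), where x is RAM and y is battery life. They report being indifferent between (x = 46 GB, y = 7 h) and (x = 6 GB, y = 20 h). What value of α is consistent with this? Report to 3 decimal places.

α ≈ 0.340

Set the two utilities equal: 46^α·7^(1−α) = 6^α·20^(1−α).
Taking logs: α·ln 46 + (1−α)·ln 7 = α·ln 6 + (1−α)·ln 20, i.e. α·2.036882 = (1−α)·1.049822.
Thus α·(3.086704) = 1.049822, so α = 1.049822/3.086704 ≈ 0.340.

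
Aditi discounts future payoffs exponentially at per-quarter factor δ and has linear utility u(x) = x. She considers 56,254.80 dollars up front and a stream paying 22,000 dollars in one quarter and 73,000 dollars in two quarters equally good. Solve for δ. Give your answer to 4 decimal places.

Present value of the stream is 22000·δ + 73000·δ². Indifference gives 22000δ + 73000δ² = 56254.80.
Rearranged: 73000δ² + 22000δ − 56254.80 = 0.
The positive root is δ = [−22000 + √(22000² + 4·73000·56254.80)] / (2·73000) = (−22000 + 130040.000)/146000 ≈ 0.7400.

δ ≈ 0.7400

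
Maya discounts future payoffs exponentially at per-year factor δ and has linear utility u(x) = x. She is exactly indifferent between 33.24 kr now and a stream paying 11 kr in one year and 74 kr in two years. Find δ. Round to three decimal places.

δ ≈ 0.600

The stream is worth 11δ + 74δ² today, so 11δ + 74δ² = 33.24.
Rearranged: 74δ² + 11δ − 33.24 = 0.
By the quadratic formula (taking the positive root), δ = (−11 + √9960.04) / 148 ≈ 0.600.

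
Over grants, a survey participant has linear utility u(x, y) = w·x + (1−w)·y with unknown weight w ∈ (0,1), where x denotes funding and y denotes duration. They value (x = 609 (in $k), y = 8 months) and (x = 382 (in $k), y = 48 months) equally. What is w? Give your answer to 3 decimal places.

u(609,8) = u(382,48) means w·609 + (1−w)·8 = w·382 + (1−w)·48.
Rearranging, 227·w − 40·(1−w) = 0.
So w/(1−w) = 40/227 = 0.1762, giving w = 40/(227+40) = 0.150.

w = 0.150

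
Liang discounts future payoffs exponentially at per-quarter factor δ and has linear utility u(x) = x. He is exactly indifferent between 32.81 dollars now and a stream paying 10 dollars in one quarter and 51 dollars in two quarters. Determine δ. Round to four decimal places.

δ ≈ 0.7100

Present value of the stream is 10·δ + 51·δ². Indifference gives 10δ + 51δ² = 32.81.
Rearranged: 51δ² + 10δ − 32.81 = 0.
By the quadratic formula (taking the positive root), δ = (−10 + √6793.24) / 102 ≈ 0.7100.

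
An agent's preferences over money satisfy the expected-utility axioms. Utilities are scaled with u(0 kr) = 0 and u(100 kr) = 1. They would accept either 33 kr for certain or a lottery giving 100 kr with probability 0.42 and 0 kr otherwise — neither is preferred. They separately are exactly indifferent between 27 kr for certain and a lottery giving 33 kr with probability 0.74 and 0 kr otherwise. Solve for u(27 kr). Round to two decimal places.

0.31

First, u(33 kr) = 0.42·u(100 kr) + 0.58·u(0 kr) = 0.42.
The second indifference gives u(27 kr) = 0.74·u(33 kr) + 0.26·u(0 kr) = 0.74·0.42 + 0.26·0.00 = 0.3108.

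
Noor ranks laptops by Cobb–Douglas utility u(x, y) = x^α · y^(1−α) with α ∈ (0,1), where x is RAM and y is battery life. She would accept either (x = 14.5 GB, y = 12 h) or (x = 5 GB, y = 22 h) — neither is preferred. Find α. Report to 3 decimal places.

α ≈ 0.363

Indifference: 14.5^α · 12^(1−α) = 5^α · 22^(1−α).
Rearrange to (14.5/5)^α = (22/12)^(1−α) and take logs: α·1.064711 = (1−α)·0.606136.
Thus α·(1.670847) = 0.606136, so α = 0.606136/1.670847 ≈ 0.363.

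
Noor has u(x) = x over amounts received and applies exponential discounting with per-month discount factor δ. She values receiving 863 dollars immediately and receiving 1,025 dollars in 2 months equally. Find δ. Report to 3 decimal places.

The payoff in 2 months is discounted by δ^2, so u(863) = δ^2·u(1025) and δ^2 = u(863)/u(1025).
With u(x) = x: δ^2 = 863/1025 = 0.84195.
Hence δ = (0.84195)^(1/2) = 0.91758.

δ ≈ 0.918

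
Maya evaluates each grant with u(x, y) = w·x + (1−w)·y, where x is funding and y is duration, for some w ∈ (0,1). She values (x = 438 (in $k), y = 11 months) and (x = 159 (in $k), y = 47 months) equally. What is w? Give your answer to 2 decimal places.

u(438,11) = u(159,47) means w·438 + (1−w)·11 = w·159 + (1−w)·47.
Collecting terms: w·279 = (1−w)·36.
Hence w = 36/(279+36) = 36/315 = 0.11.

w = 0.11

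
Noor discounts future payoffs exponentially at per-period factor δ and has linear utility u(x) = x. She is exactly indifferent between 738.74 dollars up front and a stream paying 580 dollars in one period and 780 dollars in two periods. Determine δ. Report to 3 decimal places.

The stream is worth 580δ + 780δ² today, so 580δ + 780δ² = 738.74.
Rearranged: 780δ² + 580δ − 738.74 = 0.
By the quadratic formula (taking the positive root), δ = (−580 + √2641268.80) / 1560 ≈ 0.670.

δ ≈ 0.670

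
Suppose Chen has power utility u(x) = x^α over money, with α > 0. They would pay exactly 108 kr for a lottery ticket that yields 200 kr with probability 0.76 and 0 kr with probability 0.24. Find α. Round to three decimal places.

α ≈ 0.445

The lottery's expected utility is 0.76·u(200) + 0.24·u(0) = 0.76·200^α (since u(0) = 0 for α > 0).
Equating: 108^α = 0.76·200^α, i.e. 0.5400^α = 0.76.
Take logs: α = ln 0.76 / ln(108/200) ≈ 0.44538.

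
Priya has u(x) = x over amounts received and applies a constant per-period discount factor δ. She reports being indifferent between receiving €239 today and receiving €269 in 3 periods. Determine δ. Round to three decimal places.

Equating discounted utilities: u(239) = δ^3·u(269) ⇒ δ^3 = u(239)/u(269).
With u(x) = x: δ^3 = 239/269 = 0.88848.
Hence δ = (0.88848)^(1/3) = 0.96135.

δ ≈ 0.961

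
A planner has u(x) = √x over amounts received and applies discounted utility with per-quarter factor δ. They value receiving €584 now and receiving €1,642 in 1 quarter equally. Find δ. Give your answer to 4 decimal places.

Indifference means u(584) = δ · u(1642), so δ = u(584)/u(1642).
With u(x) = √x: δ = √584/√1642 = √(584/1642) = 0.59638.

δ ≈ 0.5964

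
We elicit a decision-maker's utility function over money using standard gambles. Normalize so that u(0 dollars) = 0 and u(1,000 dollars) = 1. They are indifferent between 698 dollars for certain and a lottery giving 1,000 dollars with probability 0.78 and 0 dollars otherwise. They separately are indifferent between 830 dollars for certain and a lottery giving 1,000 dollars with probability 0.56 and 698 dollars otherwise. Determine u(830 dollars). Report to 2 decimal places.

0.90

First, u(698 dollars) = 0.78·u(1,000 dollars) + 0.22·u(0 dollars) = 0.78.
The second indifference gives u(830 dollars) = 0.56·u(1,000 dollars) + 0.44·u(698 dollars) = 0.56·1.00 + 0.44·0.78 = 0.9032.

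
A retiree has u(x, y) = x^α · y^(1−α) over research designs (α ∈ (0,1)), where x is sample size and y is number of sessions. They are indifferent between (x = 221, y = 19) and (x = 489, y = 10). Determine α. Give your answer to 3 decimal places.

Indifference: 221^α · 19^(1−α) = 489^α · 10^(1−α).
Taking logs: α·ln 221 + (1−α)·ln 19 = α·ln 489 + (1−α)·ln 10, i.e. α·-0.794200 = (1−α)·-0.641854.
So α/(1−α) = (-0.641854)/(-0.794200) = 0.808177, and α = 0.808177/1.808177 ≈ 0.447.

α ≈ 0.447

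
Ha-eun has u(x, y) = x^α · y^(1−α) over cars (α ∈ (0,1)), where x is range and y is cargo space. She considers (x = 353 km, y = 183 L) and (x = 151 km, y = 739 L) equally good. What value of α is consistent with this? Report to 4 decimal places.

The Cobb–Douglas utilities coincide, so 353^α·183^(1−α) = 151^α·739^(1−α).
Rearrange to (353/151)^α = (739/183)^(1−α) and take logs: α·0.8491882 = (1−α)·1.3958118.
Thus α·(2.2450000) = 1.3958118, so α = 1.3958118/2.2450000 ≈ 0.6217.

α ≈ 0.6217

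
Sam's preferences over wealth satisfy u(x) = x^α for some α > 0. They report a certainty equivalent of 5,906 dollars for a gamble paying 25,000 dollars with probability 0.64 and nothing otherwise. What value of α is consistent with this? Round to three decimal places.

α ≈ 0.309

The lottery's expected utility is 0.64·u(25000) + 0.36·u(0) = 0.64·25000^α (since u(0) = 0 for α > 0).
Equating: 5906^α = 0.64·25000^α, i.e. 0.2362^α = 0.64.
Taking logs: α·ln(5906/25000) = ln(0.64), so α = -0.446287 / -1.442907 ≈ 0.309.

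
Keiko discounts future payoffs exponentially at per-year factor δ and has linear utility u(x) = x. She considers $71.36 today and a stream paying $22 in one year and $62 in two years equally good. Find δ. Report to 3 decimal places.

δ ≈ 0.910

Present value of the stream is 22·δ + 62·δ². Indifference gives 22δ + 62δ² = 71.36.
Rearranged: 62δ² + 22δ − 71.36 = 0.
δ = (−22 + √(22² + 4·62·71.36)) / (2·62) = (−22 + √18181.28) / 124 ≈ 0.910.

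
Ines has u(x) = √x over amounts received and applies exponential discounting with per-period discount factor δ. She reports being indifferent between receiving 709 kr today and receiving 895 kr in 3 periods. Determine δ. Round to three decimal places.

δ ≈ 0.962

The payoff in 3 periods is discounted by δ^3, so u(709) = δ^3·u(895) and δ^3 = u(709)/u(895).
Since u(x) = √x, δ^3 = √(709/895) = 0.89004.
Taking the cube root: δ = 0.89004^(1/3) ≈ 0.962.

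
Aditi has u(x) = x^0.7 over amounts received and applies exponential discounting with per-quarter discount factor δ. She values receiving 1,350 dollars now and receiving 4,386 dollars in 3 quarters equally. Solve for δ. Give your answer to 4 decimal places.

Equating discounted utilities: u(1350) = δ^3·u(4386) ⇒ δ^3 = u(1350)/u(4386).
With u(x) = x^0.7: δ^3 = 1350^0.7/4386^0.7 = (1350/4386)^0.7 = 0.43831.
Taking the cube root: δ = 0.43831^(1/3) ≈ 0.7596.

δ ≈ 0.7596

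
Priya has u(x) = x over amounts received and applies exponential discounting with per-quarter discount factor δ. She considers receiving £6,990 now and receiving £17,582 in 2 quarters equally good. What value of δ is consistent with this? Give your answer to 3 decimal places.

δ ≈ 0.631

The payoff in 2 quarters is discounted by δ^2, so u(6990) = δ^2·u(17582) and δ^2 = u(6990)/u(17582).
With u(x) = x: δ^2 = 6990/17582 = 0.39757.
So δ = 0.39757^(1/2) ≈ 0.631.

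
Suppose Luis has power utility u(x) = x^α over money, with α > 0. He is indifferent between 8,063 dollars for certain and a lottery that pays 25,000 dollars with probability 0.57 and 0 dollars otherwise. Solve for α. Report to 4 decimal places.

α ≈ 0.4968

Since u(0) = 0, the lottery's EU is 0.57·25000^α.
Equating: 8063^α = 0.57·25000^α, i.e. 0.3225^α = 0.57.
Taking logs: α·ln(8063/25000) = ln(0.57), so α = -0.5621189 / -1.1315901 ≈ 0.4968.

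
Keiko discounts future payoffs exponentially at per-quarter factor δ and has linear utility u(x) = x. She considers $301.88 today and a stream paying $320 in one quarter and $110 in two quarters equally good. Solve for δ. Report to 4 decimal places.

The stream is worth 320δ + 110δ² today, so 320δ + 110δ² = 301.88.
Rearranged: 110δ² + 320δ − 301.88 = 0.
δ = (−320 + √(320² + 4·110·301.88)) / (2·110) = (−320 + √235227.20) / 220 ≈ 0.7500.

δ ≈ 0.7500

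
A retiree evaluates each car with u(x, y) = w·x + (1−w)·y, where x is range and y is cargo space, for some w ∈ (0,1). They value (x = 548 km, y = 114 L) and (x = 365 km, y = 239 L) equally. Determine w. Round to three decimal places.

w = 0.406

Indifference: w·548 + (1−w)·114 = w·365 + (1−w)·239.
Collecting terms: w·183 = (1−w)·125.
The marginal rate of substitution is 125/183, so w = 125/(183+125) = 0.406.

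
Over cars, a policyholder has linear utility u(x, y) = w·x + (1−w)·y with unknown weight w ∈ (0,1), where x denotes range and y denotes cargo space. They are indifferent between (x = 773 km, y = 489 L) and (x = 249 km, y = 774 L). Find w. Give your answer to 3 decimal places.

Equating utilities: w·773 + (1−w)·489 = w·249 + (1−w)·774.
Rearranging, 524·w − 285·(1−w) = 0.
So w/(1−w) = 285/524 = 0.5439, giving w = 285/(524+285) = 0.352.

w = 0.352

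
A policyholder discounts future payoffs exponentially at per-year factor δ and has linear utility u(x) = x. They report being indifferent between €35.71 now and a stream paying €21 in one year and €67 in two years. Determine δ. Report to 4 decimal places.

δ ≈ 0.5900

Equating present values: 35.71 = 21δ + 67δ².
That is, 67δ² + 21δ − 35.71 = 0, a quadratic in δ.
δ = (−21 + √(21² + 4·67·35.71)) / (2·67) = (−21 + √10011.28) / 134 ≈ 0.5900.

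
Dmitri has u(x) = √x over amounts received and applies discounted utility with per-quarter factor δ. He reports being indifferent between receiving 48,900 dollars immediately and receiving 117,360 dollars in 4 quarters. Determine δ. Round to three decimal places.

Equating discounted utilities: u(48900) = δ^4·u(117360) ⇒ δ^4 = u(48900)/u(117360).
With u(x) = √x: δ^4 = √48900/√117360 = √(48900/117360) = 0.64550.
Taking the 4th root: δ = 0.64550^(1/4) ≈ 0.896.

δ ≈ 0.896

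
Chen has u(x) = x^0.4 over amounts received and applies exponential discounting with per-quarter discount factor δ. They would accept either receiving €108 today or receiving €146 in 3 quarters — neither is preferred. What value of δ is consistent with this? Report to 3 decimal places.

δ ≈ 0.961

Equating discounted utilities: u(108) = δ^3·u(146) ⇒ δ^3 = u(108)/u(146).
Since u(x) = x^0.4, δ^3 = (108/146)^0.4 = 0.73973^0.4 = 0.88640.
Hence δ = (0.88640)^(1/3) = 0.96060.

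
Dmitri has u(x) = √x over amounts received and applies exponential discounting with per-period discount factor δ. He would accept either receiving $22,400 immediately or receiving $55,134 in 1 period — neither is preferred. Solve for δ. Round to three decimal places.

δ ≈ 0.637

Indifference means u(22400) = δ · u(55134), so δ = u(22400)/u(55134).
With u(x) = √x: δ = √22400/√55134 = √(22400/55134) = 0.63740.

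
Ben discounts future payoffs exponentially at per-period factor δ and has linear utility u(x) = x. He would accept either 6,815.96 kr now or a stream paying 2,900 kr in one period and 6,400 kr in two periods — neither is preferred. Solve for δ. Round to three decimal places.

Equating present values: 6815.96 = 2900δ + 6400δ².
That is, 6400δ² + 2900δ − 6815.96 = 0, a quadratic in δ.
By the quadratic formula (taking the positive root), δ = (−2900 + √182898576.00) / 12800 ≈ 0.830.

δ ≈ 0.830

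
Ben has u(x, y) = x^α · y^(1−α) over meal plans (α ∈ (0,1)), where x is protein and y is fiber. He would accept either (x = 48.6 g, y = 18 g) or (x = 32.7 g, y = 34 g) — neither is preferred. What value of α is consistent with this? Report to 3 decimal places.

Set the two utilities equal: 48.6^α·18^(1−α) = 32.7^α·34^(1−α).
Rearrange to (48.6/32.7)^α = (34/18)^(1−α) and take logs: α·0.396248 = (1−α)·0.635989.
With A = 0.396248 and B = 0.635989: α·A = (1−α)·B, so α = B/(A+B) = 0.635989/1.032237 ≈ 0.616.

α ≈ 0.616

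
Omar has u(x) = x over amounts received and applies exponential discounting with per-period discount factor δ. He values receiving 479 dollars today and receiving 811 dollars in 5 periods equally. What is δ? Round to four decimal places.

Indifference means u(479) = δ^5 · u(811), so δ^5 = u(479)/u(811).
With u(x) = x: δ^5 = 479/811 = 0.59063.
Taking the 5th root: δ = 0.59063^(1/5) ≈ 0.9000.

δ ≈ 0.9000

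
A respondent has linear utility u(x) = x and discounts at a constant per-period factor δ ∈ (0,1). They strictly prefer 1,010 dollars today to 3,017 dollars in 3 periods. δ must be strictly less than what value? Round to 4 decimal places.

δ < 0.6944

Under u(x) = x this choice says 1010 > δ^3·3017.
Dividing by 3017: δ^3 < 0.33477. Both sides are positive, so the cube root keeps the direction.
δ < 0.33477^(1/3) = 0.6944.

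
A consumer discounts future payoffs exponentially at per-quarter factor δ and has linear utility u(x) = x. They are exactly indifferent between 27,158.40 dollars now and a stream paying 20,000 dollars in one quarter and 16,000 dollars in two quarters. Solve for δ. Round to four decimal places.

δ ≈ 0.8200

The stream is worth 20000δ + 16000δ² today, so 20000δ + 16000δ² = 27158.40.
That is, 16000δ² + 20000δ − 27158.40 = 0, a quadratic in δ.
The positive root is δ = [−20000 + √(20000² + 4·16000·27158.40)] / (2·16000) = (−20000 + 46240.000)/32000 ≈ 0.8200.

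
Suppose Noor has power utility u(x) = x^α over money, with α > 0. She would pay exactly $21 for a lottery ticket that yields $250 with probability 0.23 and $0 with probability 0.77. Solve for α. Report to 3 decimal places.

Since u(0) = 0, the lottery's EU is 0.23·250^α.
Equating: 21^α = 0.23·250^α, i.e. 0.0840^α = 0.23.
Take logs: α = ln 0.23 / ln(21/250) ≈ 0.59334.

α ≈ 0.593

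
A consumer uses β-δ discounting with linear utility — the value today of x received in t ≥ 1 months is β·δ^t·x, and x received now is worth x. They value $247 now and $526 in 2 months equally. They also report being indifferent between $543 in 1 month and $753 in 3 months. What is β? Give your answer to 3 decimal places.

From the later pair, β·δ^1·543 = β·δ^3·753; dividing through, δ^2 = 543/753 = 0.72112, so δ = 0.84919.
Now use the now-vs-future pair: 247 = β·δ^2·526 gives β = 247/(0.72112·526) ≈ 0.651.

β ≈ 0.651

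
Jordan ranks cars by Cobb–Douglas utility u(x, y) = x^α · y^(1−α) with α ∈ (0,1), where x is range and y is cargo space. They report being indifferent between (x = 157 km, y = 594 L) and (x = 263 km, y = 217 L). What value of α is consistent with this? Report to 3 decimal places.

The Cobb–Douglas utilities coincide, so 157^α·594^(1−α) = 263^α·217^(1−α).
Rearrange to (157/263)^α = (217/594)^(1−α) and take logs: α·-0.515908 = (1−α)·-1.006982.
With A = -0.515908 and B = -1.006982: α·A = (1−α)·B, so α = B/(A+B) = -1.006982/-1.522890 ≈ 0.661.

α ≈ 0.661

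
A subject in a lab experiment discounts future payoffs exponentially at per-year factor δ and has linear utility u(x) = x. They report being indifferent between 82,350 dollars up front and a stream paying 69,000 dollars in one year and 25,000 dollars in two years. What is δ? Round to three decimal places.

δ ≈ 0.900

Equating present values: 82350 = 69000δ + 25000δ².
That is, 25000δ² + 69000δ − 82350 = 0, a quadratic in δ.
δ = (−69000 + √(69000² + 4·25000·82350)) / (2·25000) = (−69000 + √12996000000.00) / 50000 ≈ 0.900.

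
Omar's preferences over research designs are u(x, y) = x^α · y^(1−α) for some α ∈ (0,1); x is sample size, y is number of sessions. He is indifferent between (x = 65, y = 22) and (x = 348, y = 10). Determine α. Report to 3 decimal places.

Indifference: 65^α · 22^(1−α) = 348^α · 10^(1−α).
Rearrange to (65/348)^α = (10/22)^(1−α) and take logs: α·-1.677815 = (1−α)·-0.788457.
So α/(1−α) = (-0.788457)/(-1.677815) = 0.469931, and α = 0.469931/1.469931 ≈ 0.320.

α ≈ 0.320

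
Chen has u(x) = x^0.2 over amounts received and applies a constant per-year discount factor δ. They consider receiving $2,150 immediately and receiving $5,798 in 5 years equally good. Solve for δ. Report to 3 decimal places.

The payoff in 5 years is discounted by δ^5, so u(2150) = δ^5·u(5798) and δ^5 = u(2150)/u(5798).
With u(x) = x^0.2: δ^5 = 2150^0.2/5798^0.2 = (2150/5798)^0.2 = 0.82003.
Hence δ = (0.82003)^(1/5) = 0.96110.

δ ≈ 0.961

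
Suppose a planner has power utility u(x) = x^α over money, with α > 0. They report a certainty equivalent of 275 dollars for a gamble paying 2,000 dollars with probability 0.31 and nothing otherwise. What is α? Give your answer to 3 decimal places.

The lottery's expected utility is 0.31·u(2000) + 0.69·u(0) = 0.31·2000^α (since u(0) = 0 for α > 0).
Setting u(275) equal to that: 275^α = 0.31·2000^α ⇒ (275/2000)^α = 0.31.
Take logs: α = ln 0.31 / ln(275/2000) ≈ 0.59027.

α ≈ 0.590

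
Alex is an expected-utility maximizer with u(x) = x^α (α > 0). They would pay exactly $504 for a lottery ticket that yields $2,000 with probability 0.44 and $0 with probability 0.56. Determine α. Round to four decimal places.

α ≈ 0.5956

EU(lottery) = 0.44·2000^α + 0.56·0 = 0.44·2000^α.
Setting u(504) equal to that: 504^α = 0.44·2000^α ⇒ (504/2000)^α = 0.44.
Take logs: α = ln 0.44 / ln(504/2000) ≈ 0.595636.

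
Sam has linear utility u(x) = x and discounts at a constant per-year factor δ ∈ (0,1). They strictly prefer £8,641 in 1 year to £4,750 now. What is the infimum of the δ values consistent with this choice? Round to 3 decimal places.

Under u(x) = x this choice says 4750 < δ·8641.
So δ > 4750/8641 = 0.54970.

δ > 0.550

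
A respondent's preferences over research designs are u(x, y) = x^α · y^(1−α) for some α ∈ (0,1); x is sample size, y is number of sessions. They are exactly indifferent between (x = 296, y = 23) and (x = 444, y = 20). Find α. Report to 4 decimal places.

α ≈ 0.2563

The Cobb–Douglas utilities coincide, so 296^α·23^(1−α) = 444^α·20^(1−α).
Taking logs: α·ln 296 + (1−α)·ln 23 = α·ln 444 + (1−α)·ln 20, i.e. α·-0.4054651 = (1−α)·-0.1397619.
So α/(1−α) = (-0.1397619)/(-0.4054651) = 0.3446953, and α = 0.3446953/1.3446953 ≈ 0.2563.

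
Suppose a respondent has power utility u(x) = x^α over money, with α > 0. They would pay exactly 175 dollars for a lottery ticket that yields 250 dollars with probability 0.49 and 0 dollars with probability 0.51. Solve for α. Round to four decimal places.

EU(lottery) = 0.49·250^α + 0.51·0 = 0.49·250^α.
Indifference: 175^α = 0.49·250^α, so (175/250)^α = 0.49.
Take logs: α = ln 0.49 / ln(175/250) ≈ 2.000000.

α ≈ 2.0000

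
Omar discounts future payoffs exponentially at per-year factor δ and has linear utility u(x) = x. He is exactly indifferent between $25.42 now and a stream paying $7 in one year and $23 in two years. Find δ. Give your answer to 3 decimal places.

δ ≈ 0.910

Present value of the stream is 7·δ + 23·δ². Indifference gives 7δ + 23δ² = 25.42.
So 23δ² + 7δ − 25.42 = 0.
The positive root is δ = [−7 + √(7² + 4·23·25.42)] / (2·23) = (−7 + 48.863)/46 ≈ 0.910.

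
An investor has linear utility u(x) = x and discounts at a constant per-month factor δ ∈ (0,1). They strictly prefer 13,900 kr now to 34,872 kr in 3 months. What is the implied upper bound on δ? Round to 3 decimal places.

δ < 0.736

Under u(x) = x this choice says 13900 > δ^3·34872.
So δ^3 < 13900/34872 = 0.39860; taking the cube root of both positive sides preserves the inequality.
δ < (13900/34872)^(1/3) ≈ 0.736.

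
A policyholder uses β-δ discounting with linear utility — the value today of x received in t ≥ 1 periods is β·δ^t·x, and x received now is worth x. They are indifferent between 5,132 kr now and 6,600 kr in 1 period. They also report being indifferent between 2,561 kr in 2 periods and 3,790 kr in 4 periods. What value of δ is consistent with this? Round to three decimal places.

From the later pair, β·δ^2·2561 = β·δ^4·3790; dividing through, δ^2 = 2561/3790 = 0.67573, so δ = 0.82203.

δ ≈ 0.822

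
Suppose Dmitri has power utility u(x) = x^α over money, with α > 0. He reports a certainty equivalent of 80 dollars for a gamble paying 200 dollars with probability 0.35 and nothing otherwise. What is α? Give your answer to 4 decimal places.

α ≈ 1.1457

EU(lottery) = 0.35·200^α + 0.65·0 = 0.35·200^α.
Setting u(80) equal to that: 80^α = 0.35·200^α ⇒ (80/200)^α = 0.35.
α = ln(0.35) / ln(80/200) = -1.0498221/-0.9162907 ≈ 1.1457.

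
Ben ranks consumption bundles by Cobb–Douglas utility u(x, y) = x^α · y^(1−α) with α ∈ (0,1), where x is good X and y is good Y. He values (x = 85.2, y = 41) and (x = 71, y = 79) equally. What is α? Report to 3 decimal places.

α ≈ 0.782

Indifference: 85.2^α · 41^(1−α) = 71^α · 79^(1−α).
Rearrange to (85.2/71)^α = (79/41)^(1−α) and take logs: α·0.182322 = (1−α)·0.655876.
Thus α·(0.838198) = 0.655876, so α = 0.655876/0.838198 ≈ 0.782.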